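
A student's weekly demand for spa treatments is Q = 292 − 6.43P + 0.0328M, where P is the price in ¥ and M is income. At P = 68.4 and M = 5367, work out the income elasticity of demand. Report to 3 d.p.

At P = 68.4, M = 5367: Q = 28.226.
Holding P constant, ∂Q/∂M = 0.0328.
η_M = (∂Q/∂M)·(M/Q) = 0.0328 × (5367/28.226) = 6.237.

6.237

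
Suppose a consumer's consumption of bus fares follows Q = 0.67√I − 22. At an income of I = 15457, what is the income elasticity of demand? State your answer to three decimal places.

0.679

At I = 15457: Q = 61.299.
dQ/dI = 0.67/(2√I) = 0.00269452 at this income.
η = (dQ/dI)·(I/Q) = 0.00269452 × (15457/61.299) = 0.679.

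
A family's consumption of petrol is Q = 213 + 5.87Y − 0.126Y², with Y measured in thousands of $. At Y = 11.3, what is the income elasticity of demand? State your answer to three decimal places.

At Y = 11.3: Q = 263.2421.
dQ/dY = 5.87 − 0.252Y = 3.02240.
η = (dQ/dY)·(Y/Q) = 3.02240 × (11.3/263.2421) = 0.130.

0.130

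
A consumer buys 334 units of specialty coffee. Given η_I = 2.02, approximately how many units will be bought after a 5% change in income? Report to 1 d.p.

%ΔQ ≈ η × %ΔI = 2.02 × 5% = 10.1%.
New Q ≈ 334 × (1 + 0.101) = 367.7.

367.7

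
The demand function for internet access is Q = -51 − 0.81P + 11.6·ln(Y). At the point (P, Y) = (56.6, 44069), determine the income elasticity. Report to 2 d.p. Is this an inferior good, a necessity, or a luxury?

At P = 56.6, Y = 44069: Q = 27.199.
Holding P constant, ∂Q/∂Y = 11.6/Y = 0.000263224.
η_Y = (∂Q/∂Y)·(Y/Q) = 0.000263224 × (44069/27.199) = 0.43.
Since 0 < η < 1, this is a necessity.

0.43 (necessity)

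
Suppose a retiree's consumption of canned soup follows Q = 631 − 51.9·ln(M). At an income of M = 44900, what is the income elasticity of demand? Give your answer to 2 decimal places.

-0.69

At M = 44900: Q = 75.037.
dQ/dM = -51.9/M = -0.0011559 at this income.
η = (dQ/dM)·(M/Q) = -0.0011559 × (44900/75.037) = -0.69.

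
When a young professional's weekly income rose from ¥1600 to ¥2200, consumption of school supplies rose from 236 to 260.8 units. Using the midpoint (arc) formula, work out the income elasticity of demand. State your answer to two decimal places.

ΔQ = 260.8 − 236 = 24.8; midpoint Q̄ = (236 + 260.8)/2 = 248.4.
ΔI = 2200 − 1600 = 600; midpoint Ī = (1600 + 2200)/2 = 1900.
η = (ΔQ/Q̄) ÷ (ΔI/Ī) = (24.8/248.4) ÷ (600/1900) = 0.32.

0.32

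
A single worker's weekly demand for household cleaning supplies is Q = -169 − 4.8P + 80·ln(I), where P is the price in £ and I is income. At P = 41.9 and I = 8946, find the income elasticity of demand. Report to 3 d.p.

At P = 41.9, I = 8946: Q = 357.797.
Holding P constant, ∂Q/∂I = 80/I = 0.00894254.
η_I = (∂Q/∂I)·(I/Q) = 0.00894254 × (8946/357.797) = 0.224.

0.224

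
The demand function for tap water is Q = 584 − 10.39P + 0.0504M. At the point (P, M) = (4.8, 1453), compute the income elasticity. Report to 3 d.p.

0.121

At P = 4.8, M = 1453: Q = 607.359.
Holding P constant, ∂Q/∂M = 0.0504.
η_M = (∂Q/∂M)·(M/Q) = 0.0504 × (1453/607.359) = 0.121.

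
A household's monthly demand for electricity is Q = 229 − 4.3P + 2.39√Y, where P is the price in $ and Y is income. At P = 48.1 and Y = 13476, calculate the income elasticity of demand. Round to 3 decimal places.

At P = 48.1, Y = 13476: Q = 299.616.
Holding P constant, ∂Q/∂Y = 2.39/(2√Y) = 0.0102941.
η_Y = (∂Q/∂Y)·(Y/Q) = 0.0102941 × (13476/299.616) = 0.463.

0.463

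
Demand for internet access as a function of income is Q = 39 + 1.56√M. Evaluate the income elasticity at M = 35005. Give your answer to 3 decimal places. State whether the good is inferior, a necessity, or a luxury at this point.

0.441 (necessity)

At M = 35005: Q = 330.870.
dQ/dM = 1.56/(2√M) = 0.00416898 at this income.
η = (dQ/dM)·(M/Q) = 0.00416898 × (35005/330.870) = 0.441.
Since 0 < η < 1, the good is a necessity.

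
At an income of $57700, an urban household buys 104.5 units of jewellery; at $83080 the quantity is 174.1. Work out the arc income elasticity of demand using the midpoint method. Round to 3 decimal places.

ΔQ = 174.1 − 104.5 = 69.6; midpoint Q̄ = (104.5 + 174.1)/2 = 139.3.
ΔI = 83080 − 57700 = 25380; midpoint Ī = (57700 + 83080)/2 = 70390.
η = (ΔQ/Q̄) ÷ (ΔI/Ī) = (69.6/139.3) ÷ (25380/70390) = 1.386.

1.386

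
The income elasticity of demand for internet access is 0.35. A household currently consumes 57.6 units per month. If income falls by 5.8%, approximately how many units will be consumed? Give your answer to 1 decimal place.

56.4

%ΔQ ≈ η × %ΔI = 0.35 × (-5.8%) = -2.03%.
New Q ≈ 57.6 × (1 − 0.0203) = 56.4.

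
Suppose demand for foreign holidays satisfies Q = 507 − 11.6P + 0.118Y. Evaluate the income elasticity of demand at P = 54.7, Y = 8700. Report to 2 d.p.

At P = 54.7, Y = 8700: Q = 899.080.
Holding P constant, ∂Q/∂Y = 0.118.
η_Y = (∂Q/∂Y)·(Y/Q) = 0.118 × (8700/899.080) = 1.14.

1.14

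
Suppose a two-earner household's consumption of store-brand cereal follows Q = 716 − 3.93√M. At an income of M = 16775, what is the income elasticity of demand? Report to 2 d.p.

At M = 16775: Q = 206.993.
dQ/dM = -3.93/(2√M) = -0.0151716 at this income.
η = (dQ/dM)·(M/Q) = -0.0151716 × (16775/206.993) = -1.23.

-1.23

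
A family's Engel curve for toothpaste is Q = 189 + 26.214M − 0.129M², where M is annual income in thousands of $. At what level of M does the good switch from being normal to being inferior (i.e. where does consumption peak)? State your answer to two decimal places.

dQ/dM = 26.214 − 0.258M.
The good is inferior where dQ/dM < 0. Setting dQ/dM = 0 gives M = 26.214 / 0.258 = 101.60.

101.60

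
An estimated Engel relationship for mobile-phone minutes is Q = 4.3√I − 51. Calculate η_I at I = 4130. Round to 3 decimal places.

0.613

At I = 4130: Q = 225.340.
dQ/dI = 4.3/(2√I) = 0.0334552 at this income.
η = (dQ/dI)·(I/Q) = 0.0334552 × (4130/225.340) = 0.613.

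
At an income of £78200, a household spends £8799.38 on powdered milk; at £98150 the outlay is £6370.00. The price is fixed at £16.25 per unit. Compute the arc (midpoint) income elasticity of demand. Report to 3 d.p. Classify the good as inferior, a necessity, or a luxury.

-1.416 (inferior good)

With a constant price, Q₁ = 8799.38/16.25 = 541.500 and Q₂ = 6370.00/16.25 = 392.000 (equivalently, work directly with expenditure since P cancels).
Midpoint %ΔQ = (6370.00 − 8799.38)/7584.69 = -0.32030; midpoint %ΔI = (98150 − 78200)/88175 = 0.22625.
η = -0.32030 / 0.22625 = -1.416.
η < 0 ⇒ inferior good.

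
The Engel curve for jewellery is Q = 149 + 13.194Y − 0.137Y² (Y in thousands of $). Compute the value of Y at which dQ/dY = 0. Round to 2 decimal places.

dQ/dY = 13.194 − 0.274Y.
The good is inferior where dQ/dY < 0. Setting dQ/dY = 0 gives Y = 13.194 / 0.274 = 48.15.

48.15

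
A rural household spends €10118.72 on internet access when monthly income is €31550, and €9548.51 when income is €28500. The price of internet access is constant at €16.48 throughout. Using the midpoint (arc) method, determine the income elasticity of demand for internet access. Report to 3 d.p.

0.571

With a constant price, Q₁ = 10118.72/16.48 = 614.000 and Q₂ = 9548.51/16.48 = 579.400 (equivalently, work directly with expenditure since P cancels).
Midpoint %ΔQ = (9548.51 − 10118.72)/9833.62 = -0.05799; midpoint %ΔI = (28500 − 31550)/30025 = -0.10158.
η = -0.05799 / -0.10158 = 0.571.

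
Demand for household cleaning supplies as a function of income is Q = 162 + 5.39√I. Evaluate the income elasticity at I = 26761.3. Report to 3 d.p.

At I = 26761.3: Q = 1043.744.
dQ/dI = 5.39/(2√I) = 0.0164742 at this income.
η = (dQ/dI)·(I/Q) = 0.0164742 × (26761.3/1043.744) = 0.422.

0.422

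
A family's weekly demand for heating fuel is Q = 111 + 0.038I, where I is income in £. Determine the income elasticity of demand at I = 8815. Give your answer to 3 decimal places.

At I = 8815: Q = 445.970.
dQ/dI = 0.038.
η = (dQ/dI)·(I/Q) = 0.038 × (8815/445.970) = 0.751.

0.751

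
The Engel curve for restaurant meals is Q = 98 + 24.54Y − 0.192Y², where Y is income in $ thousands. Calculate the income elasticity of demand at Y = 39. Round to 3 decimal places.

0.489

At Y = 39: Q = 763.0280.
dQ/dY = 24.54 − 0.384Y = 9.56400.
η = (dQ/dY)·(Y/Q) = 9.56400 × (39/763.0280) = 0.489.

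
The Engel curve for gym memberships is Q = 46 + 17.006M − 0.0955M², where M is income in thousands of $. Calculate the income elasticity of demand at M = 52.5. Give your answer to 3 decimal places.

0.542

At M = 52.5: Q = 675.5931.
dQ/dM = 17.006 − 0.191M = 6.97850.
η = (dQ/dM)·(M/Q) = 6.97850 × (52.5/675.5931) = 0.542.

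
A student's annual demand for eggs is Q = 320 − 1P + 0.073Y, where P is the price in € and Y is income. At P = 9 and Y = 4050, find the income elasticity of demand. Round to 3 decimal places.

0.487

At P = 9, Y = 4050: Q = 606.650.
Holding P constant, ∂Q/∂Y = 0.073.
η_Y = (∂Q/∂Y)·(Y/Q) = 0.073 × (4050/606.650) = 0.487.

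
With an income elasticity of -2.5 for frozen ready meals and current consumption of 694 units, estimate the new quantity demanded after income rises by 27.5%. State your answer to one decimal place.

%ΔQ ≈ η × %ΔI = -2.5 × 27.5% = -68.75%.
New Q ≈ 694 × (1 − 0.6875) = 216.9.

216.9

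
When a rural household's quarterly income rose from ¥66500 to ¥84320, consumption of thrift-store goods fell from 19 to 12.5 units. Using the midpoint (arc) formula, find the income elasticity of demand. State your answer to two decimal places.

-1.75

ΔQ = 12.5 − 19 = -6.5; midpoint Q̄ = (19 + 12.5)/2 = 15.75.
ΔI = 84320 − 66500 = 17820; midpoint Ī = (66500 + 84320)/2 = 75410.
η = (ΔQ/Q̄) ÷ (ΔI/Ī) = (-6.5/15.75) ÷ (17820/75410) = -1.75.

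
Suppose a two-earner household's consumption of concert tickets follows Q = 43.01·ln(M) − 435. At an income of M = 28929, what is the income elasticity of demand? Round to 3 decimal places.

At M = 28929: Q = 6.825.
dQ/dM = 43.01/M = 0.00148674 at this income.
η = (dQ/dM)·(M/Q) = 0.00148674 × (28929/6.825) = 6.302.

6.302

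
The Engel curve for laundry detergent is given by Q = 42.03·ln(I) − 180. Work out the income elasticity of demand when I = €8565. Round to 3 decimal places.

At I = 8565: Q = 200.600.
dQ/dI = 42.03/I = 0.00490718 at this income.
η = (dQ/dI)·(I/Q) = 0.00490718 × (8565/200.600) = 0.210.

0.210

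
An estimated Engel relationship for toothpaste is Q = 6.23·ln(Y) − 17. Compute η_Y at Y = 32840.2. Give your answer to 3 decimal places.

At Y = 32840.2: Q = 47.788.
dQ/dY = 6.23/Y = 0.000189707 at this income.
η = (dQ/dY)·(Y/Q) = 0.000189707 × (32840.2/47.788) = 0.130.

0.130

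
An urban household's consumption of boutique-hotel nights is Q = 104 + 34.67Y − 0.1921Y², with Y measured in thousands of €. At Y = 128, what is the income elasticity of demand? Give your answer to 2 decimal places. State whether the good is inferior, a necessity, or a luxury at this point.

-1.33 (inferior good)

At Y = 128: Q = 1394.3936.
dQ/dY = 34.67 − 0.3842Y = -14.50760.
η = (dQ/dY)·(Y/Q) = -14.50760 × (128/1394.3936) = -1.33.
η < 0 ⇒ inferior good.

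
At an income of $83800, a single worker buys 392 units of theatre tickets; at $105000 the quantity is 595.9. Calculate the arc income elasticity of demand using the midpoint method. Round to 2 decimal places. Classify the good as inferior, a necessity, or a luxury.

1.84 (luxury)

ΔQ = 595.9 − 392 = 203.9; midpoint Q̄ = (392 + 595.9)/2 = 493.95.
ΔI = 105000 − 83800 = 21200; midpoint Ī = (83800 + 105000)/2 = 94400.
η = (ΔQ/Q̄) ÷ (ΔI/Ī) = (203.9/493.95) ÷ (21200/94400) = 1.84.
η > 1 ⇒ luxury.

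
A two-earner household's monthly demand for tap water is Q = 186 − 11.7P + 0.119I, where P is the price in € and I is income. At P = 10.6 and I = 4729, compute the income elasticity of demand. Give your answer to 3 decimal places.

At P = 10.6, I = 4729: Q = 624.731.
Holding P constant, ∂Q/∂I = 0.119.
η_I = (∂Q/∂I)·(I/Q) = 0.119 × (4729/624.731) = 0.901.

0.901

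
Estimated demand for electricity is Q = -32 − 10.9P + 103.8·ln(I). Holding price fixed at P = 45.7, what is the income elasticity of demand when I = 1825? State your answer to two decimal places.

0.42

At P = 45.7, I = 1825: Q = 249.339.
Holding P constant, ∂Q/∂I = 103.8/I = 0.0568767.
η_I = (∂Q/∂I)·(I/Q) = 0.0568767 × (1825/249.339) = 0.42.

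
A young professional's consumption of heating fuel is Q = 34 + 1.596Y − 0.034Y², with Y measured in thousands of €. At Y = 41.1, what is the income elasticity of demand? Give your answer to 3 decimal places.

At Y = 41.1: Q = 42.1625.
dQ/dY = 1.596 − 0.068Y = -1.19880.
η = (dQ/dY)·(Y/Q) = -1.19880 × (41.1/42.1625) = -1.169.

-1.169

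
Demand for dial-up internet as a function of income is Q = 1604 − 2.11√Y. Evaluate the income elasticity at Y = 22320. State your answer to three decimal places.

-0.122

At Y = 22320: Q = 1288.769.
dQ/dY = -2.11/(2√Y) = -0.00706164 at this income.
η = (dQ/dY)·(Y/Q) = -0.00706164 × (22320/1288.769) = -0.122.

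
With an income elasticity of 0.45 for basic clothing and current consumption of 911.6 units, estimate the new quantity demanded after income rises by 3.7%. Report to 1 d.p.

926.8

%ΔQ ≈ η × %ΔI = 0.45 × 3.7% = 1.665%.
New Q ≈ 911.6 × (1 + 0.01665) = 926.8.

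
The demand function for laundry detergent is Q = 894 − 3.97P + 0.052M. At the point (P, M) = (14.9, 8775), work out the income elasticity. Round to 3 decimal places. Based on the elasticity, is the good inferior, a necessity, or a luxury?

At P = 14.9, M = 8775: Q = 1291.147.
Holding P constant, ∂Q/∂M = 0.052.
η_M = (∂Q/∂M)·(M/Q) = 0.052 × (8775/1291.147) = 0.353.
Since 0 < η < 1, this is a necessity.

0.353 (necessity)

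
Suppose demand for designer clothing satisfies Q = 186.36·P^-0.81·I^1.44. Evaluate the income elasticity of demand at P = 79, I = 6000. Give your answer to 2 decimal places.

For a multiplicative demand Q = A·P^α·I^β, the income elasticity is β everywhere.
Here β = 1.44, so η = 1.44.

1.44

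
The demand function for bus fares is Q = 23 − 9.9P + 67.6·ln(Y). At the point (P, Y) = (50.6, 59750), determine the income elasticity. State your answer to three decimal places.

0.255

At P = 50.6, Y = 59750: Q = 265.520.
Holding P constant, ∂Q/∂Y = 67.6/Y = 0.00113138.
η_Y = (∂Q/∂Y)·(Y/Q) = 0.00113138 × (59750/265.520) = 0.255.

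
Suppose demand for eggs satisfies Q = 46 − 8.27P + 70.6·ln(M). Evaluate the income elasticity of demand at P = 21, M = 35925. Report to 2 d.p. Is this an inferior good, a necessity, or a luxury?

At P = 21, M = 35925: Q = 612.867.
Holding P constant, ∂Q/∂M = 70.6/M = 0.00196521.
η_M = (∂Q/∂M)·(M/Q) = 0.00196521 × (35925/612.867) = 0.12.
Since 0 < η < 1, this is a necessity.

0.12 (necessity)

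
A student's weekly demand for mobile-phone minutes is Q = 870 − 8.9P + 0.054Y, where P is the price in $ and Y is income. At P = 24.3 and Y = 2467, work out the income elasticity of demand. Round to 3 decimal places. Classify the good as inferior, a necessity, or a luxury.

At P = 24.3, Y = 2467: Q = 786.948.
Holding P constant, ∂Q/∂Y = 0.054.
η_Y = (∂Q/∂Y)·(Y/Q) = 0.054 × (2467/786.948) = 0.169.
Since 0 < η < 1, this is a necessity.

0.169 (necessity)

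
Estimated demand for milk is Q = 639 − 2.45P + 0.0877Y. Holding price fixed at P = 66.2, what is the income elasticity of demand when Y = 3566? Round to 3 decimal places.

At P = 66.2, Y = 3566: Q = 789.548.
Holding P constant, ∂Q/∂Y = 0.0877.
η_Y = (∂Q/∂Y)·(Y/Q) = 0.0877 × (3566/789.548) = 0.396.

0.396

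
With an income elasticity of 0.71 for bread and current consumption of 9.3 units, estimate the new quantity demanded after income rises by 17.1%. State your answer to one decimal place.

%ΔQ ≈ η × %ΔI = 0.71 × 17.1% = 12.141%.
New Q ≈ 9.3 × (1 + 0.12141) = 10.4.

10.4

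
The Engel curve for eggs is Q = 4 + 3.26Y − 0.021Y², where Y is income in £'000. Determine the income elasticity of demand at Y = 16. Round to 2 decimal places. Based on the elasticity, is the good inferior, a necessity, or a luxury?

0.82 (necessity)

At Y = 16: Q = 50.7840.
dQ/dY = 3.26 − 0.042Y = 2.58800.
η = (dQ/dY)·(Y/Q) = 2.58800 × (16/50.7840) = 0.82.
0 < η < 1 ⇒ necessity.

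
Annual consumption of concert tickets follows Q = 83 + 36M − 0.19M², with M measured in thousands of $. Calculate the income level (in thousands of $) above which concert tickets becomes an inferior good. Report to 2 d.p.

94.74

dQ/dM = 36 − 0.38M.
The good is inferior where dQ/dM < 0. Setting dQ/dM = 0 gives M = 36 / 0.38 = 94.74.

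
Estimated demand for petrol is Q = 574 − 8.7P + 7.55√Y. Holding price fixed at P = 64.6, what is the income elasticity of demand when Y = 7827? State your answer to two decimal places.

At P = 64.6, Y = 7827: Q = 679.931.
Holding P constant, ∂Q/∂Y = 7.55/(2√Y) = 0.0426697.
η_Y = (∂Q/∂Y)·(Y/Q) = 0.0426697 × (7827/679.931) = 0.49.

0.49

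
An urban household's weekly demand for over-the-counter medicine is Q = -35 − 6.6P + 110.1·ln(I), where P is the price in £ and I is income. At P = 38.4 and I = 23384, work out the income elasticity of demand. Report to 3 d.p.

0.134

At P = 38.4, I = 23384: Q = 819.145.
Holding P constant, ∂Q/∂I = 110.1/I = 0.00470835.
η_I = (∂Q/∂I)·(I/Q) = 0.00470835 × (23384/819.145) = 0.134.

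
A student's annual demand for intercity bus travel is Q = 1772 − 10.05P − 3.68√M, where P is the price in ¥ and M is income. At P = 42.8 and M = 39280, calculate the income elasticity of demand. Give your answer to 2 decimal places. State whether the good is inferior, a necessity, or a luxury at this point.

-0.60 (inferior good)

At P = 42.8, M = 39280: Q = 612.514.
Holding P constant, ∂Q/∂M = -3.68/(2√M) = -0.00928393.
η_M = (∂Q/∂M)·(M/Q) = -0.00928393 × (39280/612.514) = -0.60.
Since η < 0, this is an inferior good.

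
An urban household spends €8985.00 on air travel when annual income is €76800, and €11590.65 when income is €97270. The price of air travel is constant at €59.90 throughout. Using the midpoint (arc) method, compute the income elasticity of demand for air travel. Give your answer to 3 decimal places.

1.077

With a constant price, Q₁ = 8985.00/59.90 = 150.000 and Q₂ = 11590.65/59.90 = 193.500 (equivalently, work directly with expenditure since P cancels).
Midpoint %ΔQ = (11590.65 − 8985.00)/10287.83 = 0.25328; midpoint %ΔI = (97270 − 76800)/87035 = 0.23519.
η = 0.25328 / 0.23519 = 1.077.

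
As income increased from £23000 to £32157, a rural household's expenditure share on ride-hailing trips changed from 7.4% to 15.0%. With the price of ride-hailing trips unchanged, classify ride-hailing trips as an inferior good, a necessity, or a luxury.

luxury

The budget share rises as income rises, so η > 1.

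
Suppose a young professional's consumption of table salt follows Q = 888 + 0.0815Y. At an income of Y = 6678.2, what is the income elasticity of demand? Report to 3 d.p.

At Y = 6678.2: Q = 1432.273.
dQ/dY = 0.0815.
η = (dQ/dY)·(Y/Q) = 0.0815 × (6678.2/1432.273) = 0.380.

0.380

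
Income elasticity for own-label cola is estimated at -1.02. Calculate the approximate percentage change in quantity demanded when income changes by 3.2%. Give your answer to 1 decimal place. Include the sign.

-3.3%

%ΔQ ≈ η × %ΔI = -1.02 × 3.2% = -3.3%.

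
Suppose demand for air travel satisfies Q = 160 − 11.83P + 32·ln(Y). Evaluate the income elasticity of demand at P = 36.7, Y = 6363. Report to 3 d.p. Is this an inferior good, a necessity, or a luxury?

At P = 36.7, Y = 6363: Q = 6.103.
Holding P constant, ∂Q/∂Y = 32/Y = 0.00502907.
η_Y = (∂Q/∂Y)·(Y/Q) = 0.00502907 × (6363/6.103) = 5.243.
Since η > 1, this is a luxury.

5.243 (luxury)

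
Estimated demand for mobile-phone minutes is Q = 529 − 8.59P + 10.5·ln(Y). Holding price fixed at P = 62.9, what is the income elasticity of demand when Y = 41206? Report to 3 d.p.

0.105

At P = 62.9, Y = 41206: Q = 100.266.
Holding P constant, ∂Q/∂Y = 10.5/Y = 0.000254817.
η_Y = (∂Q/∂Y)·(Y/Q) = 0.000254817 × (41206/100.266) = 0.105.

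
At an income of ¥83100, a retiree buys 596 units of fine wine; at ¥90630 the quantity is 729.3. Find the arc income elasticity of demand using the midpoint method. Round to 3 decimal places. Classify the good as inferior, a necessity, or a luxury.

ΔQ = 729.3 − 596 = 133.3; midpoint Q̄ = (596 + 729.3)/2 = 662.65.
ΔI = 90630 − 83100 = 7530; midpoint Ī = (83100 + 90630)/2 = 86865.
η = (ΔQ/Q̄) ÷ (ΔI/Ī) = (133.3/662.65) ÷ (7530/86865) = 2.321.
η > 1 ⇒ luxury.

2.321 (luxury)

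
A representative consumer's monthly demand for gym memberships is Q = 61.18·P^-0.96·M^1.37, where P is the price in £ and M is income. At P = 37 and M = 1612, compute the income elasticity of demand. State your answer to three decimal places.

1.370

For a multiplicative demand Q = A·P^α·M^β, the income elasticity is β everywhere.
Here β = 1.37, so η = 1.370.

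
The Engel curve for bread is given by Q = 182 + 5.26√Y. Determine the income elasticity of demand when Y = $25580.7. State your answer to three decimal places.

At Y = 25580.7: Q = 1023.283.
dQ/dY = 5.26/(2√Y) = 0.0164437 at this income.
η = (dQ/dY)·(Y/Q) = 0.0164437 × (25580.7/1023.283) = 0.411.

0.411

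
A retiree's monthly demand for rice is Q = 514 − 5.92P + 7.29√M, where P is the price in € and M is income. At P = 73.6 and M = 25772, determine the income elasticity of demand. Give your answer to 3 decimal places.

At P = 73.6, M = 25772: Q = 1248.600.
Holding P constant, ∂Q/∂M = 7.29/(2√M) = 0.0227051.
η_M = (∂Q/∂M)·(M/Q) = 0.0227051 × (25772/1248.600) = 0.469.

0.469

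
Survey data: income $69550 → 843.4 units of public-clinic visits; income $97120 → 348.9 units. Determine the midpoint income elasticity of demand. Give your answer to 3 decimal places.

-2.507

ΔQ = 348.9 − 843.4 = -494.5; midpoint Q̄ = (843.4 + 348.9)/2 = 596.15.
ΔI = 97120 − 69550 = 27570; midpoint Ī = (69550 + 97120)/2 = 83335.
η = (ΔQ/Q̄) ÷ (ΔI/Ī) = (-494.5/596.15) ÷ (27570/83335) = -2.507.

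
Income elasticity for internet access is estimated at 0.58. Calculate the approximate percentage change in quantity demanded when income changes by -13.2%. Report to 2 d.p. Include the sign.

-7.66%

%ΔQ ≈ η × %ΔI = 0.58 × (-13.2%) = -7.66%.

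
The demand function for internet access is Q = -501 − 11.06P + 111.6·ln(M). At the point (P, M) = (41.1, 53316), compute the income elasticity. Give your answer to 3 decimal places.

0.431

At P = 41.1, M = 53316: Q = 259.087.
Holding P constant, ∂Q/∂M = 111.6/M = 0.00209318.
η_M = (∂Q/∂M)·(M/Q) = 0.00209318 × (53316/259.087) = 0.431.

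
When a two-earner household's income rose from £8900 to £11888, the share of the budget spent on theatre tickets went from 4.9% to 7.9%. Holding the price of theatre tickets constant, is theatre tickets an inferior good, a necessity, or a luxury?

luxury

The budget share rises as income rises, so η > 1.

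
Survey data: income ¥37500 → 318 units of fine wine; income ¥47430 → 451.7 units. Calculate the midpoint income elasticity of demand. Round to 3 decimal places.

ΔQ = 451.7 − 318 = 133.7; midpoint Q̄ = (318 + 451.7)/2 = 384.85.
ΔI = 47430 − 37500 = 9930; midpoint Ī = (37500 + 47430)/2 = 42465.
η = (ΔQ/Q̄) ÷ (ΔI/Ī) = (133.7/384.85) ÷ (9930/42465) = 1.486.

1.486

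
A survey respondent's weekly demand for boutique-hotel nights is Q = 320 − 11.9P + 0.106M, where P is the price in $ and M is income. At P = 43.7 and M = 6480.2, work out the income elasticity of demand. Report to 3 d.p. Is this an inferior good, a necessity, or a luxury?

1.411 (luxury)

At P = 43.7, M = 6480.2: Q = 486.871.
Holding P constant, ∂Q/∂M = 0.106.
η_M = (∂Q/∂M)·(M/Q) = 0.106 × (6480.2/486.871) = 1.411.
Since η > 1, this is a luxury.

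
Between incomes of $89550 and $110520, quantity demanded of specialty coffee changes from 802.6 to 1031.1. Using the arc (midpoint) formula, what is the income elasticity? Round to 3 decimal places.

ΔQ = 1031.1 − 802.6 = 228.5; midpoint Q̄ = (802.6 + 1031.1)/2 = 916.85.
ΔI = 110520 − 89550 = 20970; midpoint Ī = (89550 + 110520)/2 = 100035.
η = (ΔQ/Q̄) ÷ (ΔI/Ī) = (228.5/916.85) ÷ (20970/100035) = 1.189.

1.189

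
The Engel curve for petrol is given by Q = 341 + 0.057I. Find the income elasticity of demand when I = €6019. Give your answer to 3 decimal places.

0.502

At I = 6019: Q = 684.083.
dQ/dI = 0.057.
η = (dQ/dI)·(I/Q) = 0.057 × (6019/684.083) = 0.502.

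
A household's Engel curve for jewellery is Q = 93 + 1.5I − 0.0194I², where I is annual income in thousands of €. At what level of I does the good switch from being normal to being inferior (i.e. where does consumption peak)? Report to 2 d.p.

dQ/dI = 1.5 − 0.0388I.
The good is inferior where dQ/dI < 0. Setting dQ/dI = 0 gives I = 1.5 / 0.0388 = 38.66.

38.66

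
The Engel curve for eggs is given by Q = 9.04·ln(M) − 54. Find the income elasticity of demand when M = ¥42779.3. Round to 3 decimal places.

At M = 42779.3: Q = 42.401.
dQ/dM = 9.04/M = 0.000211317 at this income.
η = (dQ/dM)·(M/Q) = 0.000211317 × (42779.3/42.401) = 0.213.

0.213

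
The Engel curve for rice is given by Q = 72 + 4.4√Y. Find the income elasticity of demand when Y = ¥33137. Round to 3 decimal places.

0.459

At Y = 33137: Q = 872.957.
dQ/dY = 4.4/(2√Y) = 0.0120855 at this income.
η = (dQ/dY)·(Y/Q) = 0.0120855 × (33137/872.957) = 0.459.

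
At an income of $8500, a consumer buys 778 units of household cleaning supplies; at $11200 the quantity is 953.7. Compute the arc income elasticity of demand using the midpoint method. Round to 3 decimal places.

ΔQ = 953.7 − 778 = 175.7; midpoint Q̄ = (778 + 953.7)/2 = 865.85.
ΔI = 11200 − 8500 = 2700; midpoint Ī = (8500 + 11200)/2 = 9850.
η = (ΔQ/Q̄) ÷ (ΔI/Ī) = (175.7/865.85) ÷ (2700/9850) = 0.740.

0.740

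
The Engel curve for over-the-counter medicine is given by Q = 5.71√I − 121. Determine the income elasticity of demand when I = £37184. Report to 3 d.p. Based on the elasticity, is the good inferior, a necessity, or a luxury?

0.562 (necessity)

At I = 37184: Q = 980.068.
dQ/dI = 5.71/(2√I) = 0.0148057 at this income.
η = (dQ/dI)·(I/Q) = 0.0148057 × (37184/980.068) = 0.562.
Since 0 < η < 1, the good is a necessity.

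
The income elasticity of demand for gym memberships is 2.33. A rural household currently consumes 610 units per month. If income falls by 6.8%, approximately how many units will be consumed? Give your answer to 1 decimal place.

%ΔQ ≈ η × %ΔI = 2.33 × (-6.8%) = -15.844%.
New Q ≈ 610 × (1 − 0.15844) = 513.4.

513.4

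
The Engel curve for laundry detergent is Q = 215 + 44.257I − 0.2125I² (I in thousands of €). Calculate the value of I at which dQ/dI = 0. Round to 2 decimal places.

104.13

dQ/dI = 44.257 − 0.425I.
The good is inferior where dQ/dI < 0. Setting dQ/dI = 0 gives I = 44.257 / 0.425 = 104.13.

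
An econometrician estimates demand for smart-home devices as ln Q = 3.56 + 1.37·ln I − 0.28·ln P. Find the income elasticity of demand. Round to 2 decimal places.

In a log-linear demand, the coefficient on ln I is the income elasticity.
So η = 1.37.

1.37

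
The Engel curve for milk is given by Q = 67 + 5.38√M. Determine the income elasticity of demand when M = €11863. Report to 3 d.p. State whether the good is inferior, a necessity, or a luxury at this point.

0.449 (necessity)

At M = 11863: Q = 652.976.
dQ/dM = 5.38/(2√M) = 0.0246976 at this income.
η = (dQ/dM)·(M/Q) = 0.0246976 × (11863/652.976) = 0.449.
Since 0 < η < 1, the good is a necessity.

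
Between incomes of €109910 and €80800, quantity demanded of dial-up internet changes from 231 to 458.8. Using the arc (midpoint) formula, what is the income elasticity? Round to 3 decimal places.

ΔQ = 458.8 − 231 = 227.8; midpoint Q̄ = (231 + 458.8)/2 = 344.9.
ΔI = 80800 − 109910 = -29110; midpoint Ī = (109910 + 80800)/2 = 95355.
η = (ΔQ/Q̄) ÷ (ΔI/Ī) = (227.8/344.9) ÷ (-29110/95355) = -2.164.

-2.164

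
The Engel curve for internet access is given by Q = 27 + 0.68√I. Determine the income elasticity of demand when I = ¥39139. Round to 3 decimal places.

0.416

At I = 39139: Q = 161.528.
dQ/dI = 0.68/(2√I) = 0.0017186 at this income.
η = (dQ/dI)·(I/Q) = 0.0017186 × (39139/161.528) = 0.416.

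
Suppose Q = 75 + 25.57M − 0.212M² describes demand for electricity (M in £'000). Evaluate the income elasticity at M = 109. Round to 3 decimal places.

-6.554

At M = 109: Q = 343.3580.
dQ/dM = 25.57 − 0.424M = -20.64600.
η = (dQ/dM)·(M/Q) = -20.64600 × (109/343.3580) = -6.554.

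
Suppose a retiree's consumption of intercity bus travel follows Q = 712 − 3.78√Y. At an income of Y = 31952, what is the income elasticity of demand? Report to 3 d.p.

At Y = 31952: Q = 36.320.
dQ/dY = -3.78/(2√Y) = -0.0105734 at this income.
η = (dQ/dY)·(Y/Q) = -0.0105734 × (31952/36.320) = -9.302.

-9.302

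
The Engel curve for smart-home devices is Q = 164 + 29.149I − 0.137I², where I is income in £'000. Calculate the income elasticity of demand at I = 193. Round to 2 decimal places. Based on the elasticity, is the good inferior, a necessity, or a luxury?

At I = 193: Q = 686.6440.
dQ/dI = 29.149 − 0.274I = -23.73300.
η = (dQ/dI)·(I/Q) = -23.73300 × (193/686.6440) = -6.67.
η < 0 ⇒ inferior good.

-6.67 (inferior good)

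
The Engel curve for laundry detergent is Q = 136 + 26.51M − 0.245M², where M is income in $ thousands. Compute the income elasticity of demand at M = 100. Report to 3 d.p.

At M = 100: Q = 337.0000.
dQ/dM = 26.51 − 0.49M = -22.49000.
η = (dQ/dM)·(M/Q) = -22.49000 × (100/337.0000) = -6.674.

-6.674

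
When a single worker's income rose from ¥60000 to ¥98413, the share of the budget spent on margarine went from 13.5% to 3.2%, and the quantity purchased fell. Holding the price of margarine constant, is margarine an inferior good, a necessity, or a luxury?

inferior good

Quantity demanded falls as income rises, so η < 0.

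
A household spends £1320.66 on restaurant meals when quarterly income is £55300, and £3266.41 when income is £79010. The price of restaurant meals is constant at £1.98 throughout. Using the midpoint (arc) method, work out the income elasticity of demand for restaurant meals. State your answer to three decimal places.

2.403

With a constant price, Q₁ = 1320.66/1.98 = 667.000 and Q₂ = 3266.41/1.98 = 1649.702 (equivalently, work directly with expenditure since P cancels).
Midpoint %ΔQ = (3266.41 − 1320.66)/2293.54 = 0.84836; midpoint %ΔI = (79010 − 55300)/67155 = 0.35306.
η = 0.84836 / 0.35306 = 2.403.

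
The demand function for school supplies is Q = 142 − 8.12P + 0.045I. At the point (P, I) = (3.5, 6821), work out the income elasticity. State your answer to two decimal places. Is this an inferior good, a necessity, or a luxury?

At P = 3.5, I = 6821: Q = 420.525.
Holding P constant, ∂Q/∂I = 0.045.
η_I = (∂Q/∂I)·(I/Q) = 0.045 × (6821/420.525) = 0.73.
Since 0 < η < 1, this is a necessity.

0.73 (necessity)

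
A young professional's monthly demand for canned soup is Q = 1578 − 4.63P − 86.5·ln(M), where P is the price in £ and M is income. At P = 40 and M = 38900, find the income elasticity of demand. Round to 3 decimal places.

At P = 40, M = 38900: Q = 478.603.
Holding P constant, ∂Q/∂M = -86.5/M = -0.00222365.
η_M = (∂Q/∂M)·(M/Q) = -0.00222365 × (38900/478.603) = -0.181.

-0.181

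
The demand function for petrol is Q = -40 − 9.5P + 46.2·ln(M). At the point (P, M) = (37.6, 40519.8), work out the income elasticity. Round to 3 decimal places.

At P = 37.6, M = 40519.8: Q = 92.961.
Holding P constant, ∂Q/∂M = 46.2/M = 0.00114018.
η_M = (∂Q/∂M)·(M/Q) = 0.00114018 × (40519.8/92.961) = 0.497.

0.497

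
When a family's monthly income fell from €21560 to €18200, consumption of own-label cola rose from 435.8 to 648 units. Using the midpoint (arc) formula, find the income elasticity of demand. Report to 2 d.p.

-2.32

ΔQ = 648 − 435.8 = 212.2; midpoint Q̄ = (435.8 + 648)/2 = 541.9.
ΔI = 18200 − 21560 = -3360; midpoint Ī = (21560 + 18200)/2 = 19880.
η = (ΔQ/Q̄) ÷ (ΔI/Ī) = (212.2/541.9) ÷ (-3360/19880) = -2.32.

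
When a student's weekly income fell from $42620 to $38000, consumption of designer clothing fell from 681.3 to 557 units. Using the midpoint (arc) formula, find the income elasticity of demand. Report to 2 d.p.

ΔQ = 557 − 681.3 = -124.3; midpoint Q̄ = (681.3 + 557)/2 = 619.15.
ΔI = 38000 − 42620 = -4620; midpoint Ī = (42620 + 38000)/2 = 40310.
η = (ΔQ/Q̄) ÷ (ΔI/Ī) = (-124.3/619.15) ÷ (-4620/40310) = 1.75.

1.75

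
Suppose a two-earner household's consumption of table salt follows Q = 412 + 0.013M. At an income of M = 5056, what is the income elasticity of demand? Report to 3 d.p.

0.138

At M = 5056: Q = 477.728.
dQ/dM = 0.013.
η = (dQ/dM)·(M/Q) = 0.013 × (5056/477.728) = 0.138.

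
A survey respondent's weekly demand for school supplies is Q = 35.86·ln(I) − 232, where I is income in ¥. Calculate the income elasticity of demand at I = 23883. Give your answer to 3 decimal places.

At I = 23883: Q = 129.502.
dQ/dI = 35.86/I = 0.00150149 at this income.
η = (dQ/dI)·(I/Q) = 0.00150149 × (23883/129.502) = 0.277.

0.277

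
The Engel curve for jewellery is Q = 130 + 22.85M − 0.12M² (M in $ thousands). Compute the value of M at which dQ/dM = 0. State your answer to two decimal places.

95.21

dQ/dM = 22.85 − 0.24M.
The good is inferior where dQ/dM < 0. Setting dQ/dM = 0 gives M = 22.85 / 0.24 = 95.21.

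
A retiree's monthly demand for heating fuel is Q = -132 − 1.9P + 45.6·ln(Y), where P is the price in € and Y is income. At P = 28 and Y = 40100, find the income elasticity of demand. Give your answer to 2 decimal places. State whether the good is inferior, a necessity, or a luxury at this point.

0.15 (necessity)

At P = 28, Y = 40100: Q = 298.120.
Holding P constant, ∂Q/∂Y = 45.6/Y = 0.00113716.
η_Y = (∂Q/∂Y)·(Y/Q) = 0.00113716 × (40100/298.120) = 0.15.
Since 0 < η < 1, this is a necessity.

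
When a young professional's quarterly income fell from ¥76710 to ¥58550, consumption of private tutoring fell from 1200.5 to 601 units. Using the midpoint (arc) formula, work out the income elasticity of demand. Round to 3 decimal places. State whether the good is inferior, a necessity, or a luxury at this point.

ΔQ = 601 − 1200.5 = -599.5; midpoint Q̄ = (1200.5 + 601)/2 = 900.75.
ΔI = 58550 − 76710 = -18160; midpoint Ī = (76710 + 58550)/2 = 67630.
η = (ΔQ/Q̄) ÷ (ΔI/Ī) = (-599.5/900.75) ÷ (-18160/67630) = 2.479.
η > 1 ⇒ luxury.

2.479 (luxury)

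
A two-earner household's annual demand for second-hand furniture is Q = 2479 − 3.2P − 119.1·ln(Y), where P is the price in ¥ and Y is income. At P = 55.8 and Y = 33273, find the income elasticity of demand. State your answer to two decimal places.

-0.11

At P = 55.8, Y = 33273: Q = 1060.311.
Holding P constant, ∂Q/∂Y = -119.1/Y = -0.00357948.
η_Y = (∂Q/∂Y)·(Y/Q) = -0.00357948 × (33273/1060.311) = -0.11.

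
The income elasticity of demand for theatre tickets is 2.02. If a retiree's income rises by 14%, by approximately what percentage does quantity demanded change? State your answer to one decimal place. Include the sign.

%ΔQ ≈ η × %ΔI = 2.02 × 14% = 28.3%.

28.3%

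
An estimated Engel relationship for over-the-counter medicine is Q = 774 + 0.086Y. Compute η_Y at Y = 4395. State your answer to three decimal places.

0.328

At Y = 4395: Q = 1151.970.
dQ/dY = 0.086.
η = (dQ/dY)·(Y/Q) = 0.086 × (4395/1151.970) = 0.328.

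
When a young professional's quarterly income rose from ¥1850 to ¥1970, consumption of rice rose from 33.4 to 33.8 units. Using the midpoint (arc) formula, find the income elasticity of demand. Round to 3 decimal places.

0.189

ΔQ = 33.8 − 33.4 = 0.4; midpoint Q̄ = (33.4 + 33.8)/2 = 33.6.
ΔI = 1970 − 1850 = 120; midpoint Ī = (1850 + 1970)/2 = 1910.
η = (ΔQ/Q̄) ÷ (ΔI/Ī) = (0.4/33.6) ÷ (120/1910) = 0.189.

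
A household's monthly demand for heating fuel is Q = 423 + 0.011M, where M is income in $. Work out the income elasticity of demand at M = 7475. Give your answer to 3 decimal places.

0.163

At M = 7475: Q = 505.225.
dQ/dM = 0.011.
η = (dQ/dM)·(M/Q) = 0.011 × (7475/505.225) = 0.163.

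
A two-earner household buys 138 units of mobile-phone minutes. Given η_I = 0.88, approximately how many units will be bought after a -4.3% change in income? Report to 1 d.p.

%ΔQ ≈ η × %ΔI = 0.88 × (-4.3%) = -3.784%.
New Q ≈ 138 × (1 − 0.03784) = 132.8.

132.8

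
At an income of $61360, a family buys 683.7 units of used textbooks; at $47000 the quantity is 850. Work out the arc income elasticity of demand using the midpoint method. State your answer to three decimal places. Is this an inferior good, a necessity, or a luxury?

-0.818 (inferior good)

ΔQ = 850 − 683.7 = 166.3; midpoint Q̄ = (683.7 + 850)/2 = 766.85.
ΔI = 47000 − 61360 = -14360; midpoint Ī = (61360 + 47000)/2 = 54180.
η = (ΔQ/Q̄) ÷ (ΔI/Ī) = (166.3/766.85) ÷ (-14360/54180) = -0.818.
η < 0 ⇒ inferior good.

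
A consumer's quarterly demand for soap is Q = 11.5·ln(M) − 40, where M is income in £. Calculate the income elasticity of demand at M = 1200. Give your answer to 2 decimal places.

0.28

At M = 1200: Q = 41.536.
dQ/dM = 11.5/M = 0.00958333 at this income.
η = (dQ/dM)·(M/Q) = 0.00958333 × (1200/41.536) = 0.28.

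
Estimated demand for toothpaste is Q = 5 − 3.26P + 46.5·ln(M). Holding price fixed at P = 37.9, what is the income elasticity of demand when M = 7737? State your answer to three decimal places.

0.156

At P = 37.9, M = 7737: Q = 297.796.
Holding P constant, ∂Q/∂M = 46.5/M = 0.00601008.
η_M = (∂Q/∂M)·(M/Q) = 0.00601008 × (7737/297.796) = 0.156.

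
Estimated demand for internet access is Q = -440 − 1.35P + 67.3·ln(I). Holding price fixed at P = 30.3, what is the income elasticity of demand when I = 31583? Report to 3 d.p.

0.311

At P = 30.3, I = 31583: Q = 216.348.
Holding P constant, ∂Q/∂I = 67.3/I = 0.00213089.
η_I = (∂Q/∂I)·(I/Q) = 0.00213089 × (31583/216.348) = 0.311.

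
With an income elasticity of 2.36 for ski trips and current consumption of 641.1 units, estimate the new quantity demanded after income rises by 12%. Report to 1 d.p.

822.7

%ΔQ ≈ η × %ΔI = 2.36 × 12% = 28.32%.
New Q ≈ 641.1 × (1 + 0.2832) = 822.7.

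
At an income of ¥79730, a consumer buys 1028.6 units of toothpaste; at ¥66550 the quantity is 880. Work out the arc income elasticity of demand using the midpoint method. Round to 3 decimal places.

ΔQ = 880 − 1028.6 = -148.6; midpoint Q̄ = (1028.6 + 880)/2 = 954.3.
ΔI = 66550 − 79730 = -13180; midpoint Ī = (79730 + 66550)/2 = 73140.
η = (ΔQ/Q̄) ÷ (ΔI/Ī) = (-148.6/954.3) ÷ (-13180/73140) = 0.864.

0.864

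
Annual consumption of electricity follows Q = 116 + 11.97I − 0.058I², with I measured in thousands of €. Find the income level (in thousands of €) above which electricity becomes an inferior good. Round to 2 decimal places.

103.19

dQ/dI = 11.97 − 0.116I.
The good is inferior where dQ/dI < 0. Setting dQ/dI = 0 gives I = 11.97 / 0.116 = 103.19.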